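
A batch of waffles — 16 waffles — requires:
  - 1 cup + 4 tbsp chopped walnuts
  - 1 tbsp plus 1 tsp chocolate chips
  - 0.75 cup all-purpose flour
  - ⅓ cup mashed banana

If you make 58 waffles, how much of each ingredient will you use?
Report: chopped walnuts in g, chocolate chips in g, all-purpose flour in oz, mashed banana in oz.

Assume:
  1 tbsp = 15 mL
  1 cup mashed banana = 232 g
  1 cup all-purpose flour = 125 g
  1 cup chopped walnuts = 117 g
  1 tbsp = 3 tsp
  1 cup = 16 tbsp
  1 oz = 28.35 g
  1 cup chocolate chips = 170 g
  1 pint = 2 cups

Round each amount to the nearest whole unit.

chopped walnuts: 530 g; chocolate chips: 51 g; all-purpose flour: 12 oz; mashed banana: 10 oz

Scaling factor: 58/16 = 29/8 = 3.625.
chopped walnuts: (1 cup + 4 tbsp = 1.25 cup) × 29/8 × 117 g/cup ≈ 530 g
chocolate chips: (1 tbsp + 1 tsp = 4/3 tbsp) × 29/8 ÷ 16 tbsp/cup × 170 g/cup ≈ 51 g
all-purpose flour: 0.75 cup × 29/8 × 125 g/cup ÷ 28.35 g/oz ≈ 12 oz
mashed banana: 1/3 cup × 29/8 × 232 g/cup ÷ 28.35 g/oz ≈ 10 oz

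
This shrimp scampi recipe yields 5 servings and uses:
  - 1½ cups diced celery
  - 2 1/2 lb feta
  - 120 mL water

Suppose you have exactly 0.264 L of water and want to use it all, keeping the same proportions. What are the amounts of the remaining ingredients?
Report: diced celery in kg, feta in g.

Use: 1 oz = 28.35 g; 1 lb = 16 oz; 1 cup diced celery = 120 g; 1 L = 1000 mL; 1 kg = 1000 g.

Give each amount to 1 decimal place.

diced celery: 0.4 kg; feta: 2494.8 g

The original recipe has 0.12 L of water, so the scaling factor is 0.264 ÷ 0.12 = 11/5 = 2.2.
diced celery: 1.5 cup × 11/5 × 120 g/cup ÷ 1000 g/kg ≈ 0.4 kg
feta: 2.5 lb × 11/5 × 16 oz/lb × 28.35 g/oz = 2494.8 g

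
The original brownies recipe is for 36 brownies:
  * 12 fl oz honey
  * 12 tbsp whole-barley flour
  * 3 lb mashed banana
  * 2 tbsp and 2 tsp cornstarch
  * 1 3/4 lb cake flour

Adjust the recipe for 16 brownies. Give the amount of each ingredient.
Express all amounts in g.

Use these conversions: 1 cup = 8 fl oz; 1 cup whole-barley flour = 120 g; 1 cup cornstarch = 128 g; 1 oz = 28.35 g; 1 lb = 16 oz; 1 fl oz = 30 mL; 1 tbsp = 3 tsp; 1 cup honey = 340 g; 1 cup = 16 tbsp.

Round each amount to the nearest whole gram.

Scaling factor: 16/36 = 4/9.
honey: 12 fl oz × 4/9 ÷ 8 fl oz/cup × 340 g/cup ≈ 227 g
whole-barley flour: 12 tbsp × 4/9 ÷ 16 tbsp/cup × 120 g/cup = 40 g
mashed banana: 3 lb × 4/9 × 16 oz/lb × 28.35 g/oz ≈ 605 g
cornstarch: (2 tbsp + 2 tsp = 8/3 tbsp) × 4/9 ÷ 16 tbsp/cup × 128 g/cup ≈ 9 g
cake flour: 1.75 lb × 4/9 × 16 oz/lb × 28.35 g/oz ≈ 353 g

honey: 227 g; whole-barley flour: 40 g; mashed banana: 605 g; cornstarch: 9 g; cake flour: 353 g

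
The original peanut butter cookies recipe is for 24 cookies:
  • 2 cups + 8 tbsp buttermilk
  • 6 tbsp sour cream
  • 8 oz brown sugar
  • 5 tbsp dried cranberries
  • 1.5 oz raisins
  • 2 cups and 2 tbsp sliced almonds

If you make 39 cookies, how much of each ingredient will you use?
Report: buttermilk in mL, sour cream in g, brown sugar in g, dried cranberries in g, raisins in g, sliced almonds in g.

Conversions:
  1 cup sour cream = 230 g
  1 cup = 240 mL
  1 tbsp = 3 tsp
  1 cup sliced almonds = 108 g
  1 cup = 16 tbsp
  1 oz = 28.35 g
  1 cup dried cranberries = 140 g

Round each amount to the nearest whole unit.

buttermilk: 975 mL; sour cream: 140 g; brown sugar: 369 g; dried cranberries: 71 g; raisins: 69 g; sliced almonds: 373 g

Scaling factor: 39/24 = 13/8 = 1.625.
buttermilk: (2 cup + 8 tbsp = 2.5 cup) × 13/8 × 240 mL/cup = 975 mL
sour cream: 6 tbsp × 13/8 ÷ 16 tbsp/cup × 230 g/cup ≈ 140 g
brown sugar: 8 oz × 13/8 × 28.35 g/oz ≈ 369 g
dried cranberries: 5 tbsp × 13/8 ÷ 16 tbsp/cup × 140 g/cup ≈ 71 g
raisins: 1.5 oz × 13/8 × 28.35 g/oz ≈ 69 g
sliced almonds: (2 cup + 2 tbsp = 2.125 cup) × 13/8 × 108 g/cup ≈ 373 g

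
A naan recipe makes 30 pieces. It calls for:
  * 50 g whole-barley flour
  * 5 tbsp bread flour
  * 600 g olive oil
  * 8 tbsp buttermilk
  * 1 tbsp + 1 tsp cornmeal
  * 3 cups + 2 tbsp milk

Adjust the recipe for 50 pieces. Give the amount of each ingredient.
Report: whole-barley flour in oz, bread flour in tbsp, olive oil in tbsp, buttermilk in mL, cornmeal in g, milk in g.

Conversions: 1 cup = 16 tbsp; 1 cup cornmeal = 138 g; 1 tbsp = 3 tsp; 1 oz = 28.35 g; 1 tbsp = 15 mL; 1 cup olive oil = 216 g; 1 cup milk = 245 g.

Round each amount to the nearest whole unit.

whole-barley flour: 3 oz; bread flour: 8 tbsp; olive oil: 74 tbsp; buttermilk: 200 mL; cornmeal: 19 g; milk: 1276 g

Scaling factor: 50/30 = 5/3.
whole-barley flour: 50 g × 5/3 ÷ 28.35 g/oz ≈ 3 oz
bread flour: 5 tbsp × 5/3 ≈ 8 tbsp
olive oil: 600 g × 5/3 ÷ 216 g/cup × 16 tbsp/cup ≈ 74 tbsp
buttermilk: 8 tbsp × 5/3 × 15 mL/tbsp = 200 mL
cornmeal: (1 tbsp + 1 tsp = 4/3 tbsp) × 5/3 ÷ 16 tbsp/cup × 138 g/cup ≈ 19 g
milk: (3 cup + 2 tbsp = 3.125 cup) × 5/3 × 245 g/cup ≈ 1276 g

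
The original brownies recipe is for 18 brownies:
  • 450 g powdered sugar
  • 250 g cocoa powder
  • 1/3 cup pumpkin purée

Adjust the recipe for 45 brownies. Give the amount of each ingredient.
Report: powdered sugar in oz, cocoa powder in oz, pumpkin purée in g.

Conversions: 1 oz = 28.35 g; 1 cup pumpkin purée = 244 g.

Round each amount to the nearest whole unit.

powdered sugar: 40 oz; cocoa powder: 22 oz; pumpkin purée: 203 g

Scaling factor: 45/18 = 5/2 = 2.5.
powdered sugar: 450 g × 5/2 ÷ 28.35 g/oz ≈ 40 oz
cocoa powder: 250 g × 5/2 ÷ 28.35 g/oz ≈ 22 oz
pumpkin purée: 1/3 cup × 5/2 × 244 g/cup ≈ 203 g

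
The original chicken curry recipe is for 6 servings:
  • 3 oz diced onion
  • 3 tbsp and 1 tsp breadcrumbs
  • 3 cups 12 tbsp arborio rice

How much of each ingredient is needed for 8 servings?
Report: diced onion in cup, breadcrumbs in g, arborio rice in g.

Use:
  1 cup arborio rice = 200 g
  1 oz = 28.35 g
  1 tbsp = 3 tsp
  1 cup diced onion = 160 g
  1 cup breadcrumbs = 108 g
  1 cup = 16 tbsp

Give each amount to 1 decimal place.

Scaling factor: 8/6 = 4/3.
diced onion: 3 oz × 4/3 × 28.35 g/oz ÷ 160 g/cup ≈ 0.7 cup
breadcrumbs: (3 tbsp + 1 tsp = 10/3 tbsp) × 4/3 ÷ 16 tbsp/cup × 108 g/cup = 30.0 g
arborio rice: (3 cup + 12 tbsp = 3.75 cup) × 4/3 × 200 g/cup = 1000.0 g

diced onion: 0.7 cup; breadcrumbs: 30.0 g; arborio rice: 1000.0 g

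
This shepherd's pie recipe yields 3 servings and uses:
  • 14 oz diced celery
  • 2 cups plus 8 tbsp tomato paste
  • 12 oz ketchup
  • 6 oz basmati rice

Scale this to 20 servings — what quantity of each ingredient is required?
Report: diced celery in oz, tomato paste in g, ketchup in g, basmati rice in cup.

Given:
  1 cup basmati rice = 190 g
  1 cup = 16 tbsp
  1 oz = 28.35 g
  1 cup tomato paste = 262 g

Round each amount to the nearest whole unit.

diced celery: 93 oz; tomato paste: 4367 g; ketchup: 2268 g; basmati rice: 6 cup

Scaling factor: 20/3.
diced celery: 14 oz × 20/3 ≈ 93 oz
tomato paste: (2 cup + 8 tbsp = 2.5 cup) × 20/3 × 262 g/cup ≈ 4367 g
ketchup: 12 oz × 20/3 × 28.35 g/oz = 2268 g
basmati rice: 6 oz × 20/3 × 28.35 g/oz ÷ 190 g/cup ≈ 6 cup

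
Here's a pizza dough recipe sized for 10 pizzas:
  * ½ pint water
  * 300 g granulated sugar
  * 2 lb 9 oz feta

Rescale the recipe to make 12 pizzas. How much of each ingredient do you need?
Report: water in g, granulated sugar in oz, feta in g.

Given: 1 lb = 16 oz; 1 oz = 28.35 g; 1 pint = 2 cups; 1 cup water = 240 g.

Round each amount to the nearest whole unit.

Scaling factor: 12/10 = 6/5 = 1.2.
water: 0.5 pint × 6/5 × 2 cup/pint × 240 g/cup = 288 g
granulated sugar: 300 g × 6/5 ÷ 28.35 g/oz ≈ 13 oz
feta: (2 lb + 9 oz = 2.5625 lb) × 6/5 × 16 oz/lb × 28.35 g/oz ≈ 1395 g

water: 288 g; granulated sugar: 13 oz; feta: 1395 g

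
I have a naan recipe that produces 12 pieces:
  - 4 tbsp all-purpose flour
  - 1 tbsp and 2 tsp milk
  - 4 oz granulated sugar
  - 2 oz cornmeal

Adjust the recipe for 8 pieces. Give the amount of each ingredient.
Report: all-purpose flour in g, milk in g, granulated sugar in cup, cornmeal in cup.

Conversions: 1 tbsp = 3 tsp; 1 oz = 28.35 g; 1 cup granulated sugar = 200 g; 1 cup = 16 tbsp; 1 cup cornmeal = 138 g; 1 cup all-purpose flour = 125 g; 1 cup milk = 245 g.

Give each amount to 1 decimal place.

all-purpose flour: 20.8 g; milk: 17.0 g; granulated sugar: 0.4 cup; cornmeal: 0.3 cup

Scaling factor: 8/12 = 2/3.
all-purpose flour: 4 tbsp × 2/3 ÷ 16 tbsp/cup × 125 g/cup ≈ 20.8 g
milk: (1 tbsp + 2 tsp = 5/3 tbsp) × 2/3 ÷ 16 tbsp/cup × 245 g/cup ≈ 17.0 g
granulated sugar: 4 oz × 2/3 × 28.35 g/oz ÷ 200 g/cup ≈ 0.4 cup
cornmeal: 2 oz × 2/3 × 28.35 g/oz ÷ 138 g/cup ≈ 0.3 cup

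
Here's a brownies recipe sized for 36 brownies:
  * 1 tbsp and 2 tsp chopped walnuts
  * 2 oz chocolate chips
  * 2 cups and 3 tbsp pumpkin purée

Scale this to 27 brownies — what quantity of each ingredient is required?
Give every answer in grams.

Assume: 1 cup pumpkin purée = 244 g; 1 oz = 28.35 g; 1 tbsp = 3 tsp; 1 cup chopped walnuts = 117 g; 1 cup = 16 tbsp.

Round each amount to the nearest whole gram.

Scaling factor: 27/36 = 3/4 = 0.75.
chopped walnuts: (1 tbsp + 2 tsp = 5/3 tbsp) × 3/4 ÷ 16 tbsp/cup × 117 g/cup ≈ 9 g
chocolate chips: 2 oz × 3/4 × 28.35 g/oz ≈ 43 g
pumpkin purée: (2 cup + 3 tbsp = 2.1875 cup) × 3/4 × 244 g/cup ≈ 400 g

chopped walnuts: 9 g; chocolate chips: 43 g; pumpkin purée: 400 g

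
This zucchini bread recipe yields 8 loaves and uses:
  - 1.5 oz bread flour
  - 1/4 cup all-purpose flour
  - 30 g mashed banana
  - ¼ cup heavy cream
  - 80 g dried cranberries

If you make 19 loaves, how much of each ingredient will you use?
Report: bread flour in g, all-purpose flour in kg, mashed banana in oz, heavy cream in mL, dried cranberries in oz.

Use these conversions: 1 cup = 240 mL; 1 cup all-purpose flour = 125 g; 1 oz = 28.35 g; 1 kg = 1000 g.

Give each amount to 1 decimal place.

bread flour: 101.0 g; all-purpose flour: 0.1 kg; mashed banana: 2.5 oz; heavy cream: 142.5 mL; dried cranberries: 6.7 oz

Scaling factor: 19/8 = 2.375.
bread flour: 1.5 oz × 19/8 × 28.35 g/oz ≈ 101.0 g
all-purpose flour: 0.25 cup × 19/8 × 125 g/cup ÷ 1000 g/kg ≈ 0.1 kg
mashed banana: 30 g × 19/8 ÷ 28.35 g/oz ≈ 2.5 oz
heavy cream: 0.25 cup × 19/8 × 240 mL/cup = 142.5 mL
dried cranberries: 80 g × 19/8 ÷ 28.35 g/oz ≈ 6.7 oz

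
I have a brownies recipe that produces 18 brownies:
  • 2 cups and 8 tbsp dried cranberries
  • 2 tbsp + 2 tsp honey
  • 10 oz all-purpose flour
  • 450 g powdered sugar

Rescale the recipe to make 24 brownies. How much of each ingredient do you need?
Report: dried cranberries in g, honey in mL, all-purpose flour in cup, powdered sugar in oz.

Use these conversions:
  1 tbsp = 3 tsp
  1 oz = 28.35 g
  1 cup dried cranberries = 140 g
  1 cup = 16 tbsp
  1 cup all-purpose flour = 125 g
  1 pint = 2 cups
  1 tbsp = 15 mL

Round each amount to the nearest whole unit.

dried cranberries: 467 g; honey: 53 mL; all-purpose flour: 3 cup; powdered sugar: 21 oz

Scaling factor: 24/18 = 4/3.
dried cranberries: (2 cup + 8 tbsp = 2.5 cup) × 4/3 × 140 g/cup ≈ 467 g
honey: (2 tbsp + 2 tsp = 8/3 tbsp) × 4/3 × 15 mL/tbsp ≈ 53 mL
all-purpose flour: 10 oz × 4/3 × 28.35 g/oz ÷ 125 g/cup ≈ 3 cup
powdered sugar: 450 g × 4/3 ÷ 28.35 g/oz ≈ 21 oz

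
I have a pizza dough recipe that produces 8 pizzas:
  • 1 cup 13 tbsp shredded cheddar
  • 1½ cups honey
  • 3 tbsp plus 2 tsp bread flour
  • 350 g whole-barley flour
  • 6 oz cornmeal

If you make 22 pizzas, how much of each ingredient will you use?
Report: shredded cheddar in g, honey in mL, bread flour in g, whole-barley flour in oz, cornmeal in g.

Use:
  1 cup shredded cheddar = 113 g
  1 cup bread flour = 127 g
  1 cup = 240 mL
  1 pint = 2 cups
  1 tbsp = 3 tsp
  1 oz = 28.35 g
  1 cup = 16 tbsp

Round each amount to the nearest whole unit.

shredded cheddar: 563 g; honey: 990 mL; bread flour: 80 g; whole-barley flour: 34 oz; cornmeal: 468 g

Scaling factor: 22/8 = 11/4 = 2.75.
shredded cheddar: (1 cup + 13 tbsp = 1.8125 cup) × 11/4 × 113 g/cup ≈ 563 g
honey: 1.5 cup × 11/4 × 240 mL/cup = 990 mL
bread flour: (3 tbsp + 2 tsp = 11/3 tbsp) × 11/4 ÷ 16 tbsp/cup × 127 g/cup ≈ 80 g
whole-barley flour: 350 g × 11/4 ÷ 28.35 g/oz ≈ 34 oz
cornmeal: 6 oz × 11/4 × 28.35 g/oz ≈ 468 g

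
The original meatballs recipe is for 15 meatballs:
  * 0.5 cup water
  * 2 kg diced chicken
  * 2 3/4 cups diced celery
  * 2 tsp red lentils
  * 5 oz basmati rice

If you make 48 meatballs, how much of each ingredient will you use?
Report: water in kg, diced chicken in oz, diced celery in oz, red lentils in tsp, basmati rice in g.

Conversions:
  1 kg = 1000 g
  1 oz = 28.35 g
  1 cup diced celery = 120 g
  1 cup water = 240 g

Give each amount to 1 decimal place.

Scaling factor: 48/15 = 16/5 = 3.2.
water: 0.5 cup × 16/5 × 240 g/cup ÷ 1000 g/kg ≈ 0.4 kg
diced chicken: 2 kg × 16/5 × 1000 g/kg ÷ 28.35 g/oz ≈ 225.7 oz
diced celery: 2.75 cup × 16/5 × 120 g/cup ÷ 28.35 g/oz ≈ 37.2 oz
red lentils: 2 tsp × 16/5 = 6.4 tsp
basmati rice: 5 oz × 16/5 × 28.35 g/oz = 453.6 g

water: 0.4 kg; diced chicken: 225.7 oz; diced celery: 37.2 oz; red lentils: 6.4 tsp; basmati rice: 453.6 g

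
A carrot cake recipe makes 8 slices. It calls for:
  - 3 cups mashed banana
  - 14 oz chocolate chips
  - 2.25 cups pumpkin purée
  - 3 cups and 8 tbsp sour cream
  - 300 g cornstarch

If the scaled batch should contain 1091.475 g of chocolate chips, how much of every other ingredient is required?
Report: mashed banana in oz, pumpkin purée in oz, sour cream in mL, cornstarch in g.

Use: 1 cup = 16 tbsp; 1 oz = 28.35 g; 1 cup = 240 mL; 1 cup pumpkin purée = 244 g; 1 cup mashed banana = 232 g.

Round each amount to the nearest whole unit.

mashed banana: 68 oz; pumpkin purée: 53 oz; sour cream: 2310 mL; cornstarch: 825 g

The original recipe has 396.9 g of chocolate chips, so the scaling factor is 1091.475 ÷ 396.9 = 11/4 = 2.75.
mashed banana: 3 cup × 11/4 × 232 g/cup ÷ 28.35 g/oz ≈ 68 oz
pumpkin purée: 2.25 cup × 11/4 × 244 g/cup ÷ 28.35 g/oz ≈ 53 oz
sour cream: (3 cup + 8 tbsp = 3.5 cup) × 11/4 × 240 mL/cup = 2310 mL
cornstarch: 300 g × 11/4 = 825 g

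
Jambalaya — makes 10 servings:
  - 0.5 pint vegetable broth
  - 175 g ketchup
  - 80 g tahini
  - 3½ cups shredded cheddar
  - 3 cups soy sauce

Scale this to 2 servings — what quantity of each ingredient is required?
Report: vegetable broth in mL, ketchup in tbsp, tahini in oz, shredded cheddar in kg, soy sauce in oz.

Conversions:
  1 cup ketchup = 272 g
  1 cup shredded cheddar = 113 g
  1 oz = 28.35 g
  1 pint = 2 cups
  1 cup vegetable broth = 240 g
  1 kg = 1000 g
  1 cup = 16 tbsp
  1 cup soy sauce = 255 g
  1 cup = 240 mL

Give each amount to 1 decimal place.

Scaling factor: 2/10 = 1/5 = 0.2.
vegetable broth: 0.5 pint × 1/5 × 2 cup/pint × 240 mL/cup = 48.0 mL
ketchup: 175 g × 1/5 ÷ 272 g/cup × 16 tbsp/cup ≈ 2.1 tbsp
tahini: 80 g × 1/5 ÷ 28.35 g/oz ≈ 0.6 oz
shredded cheddar: 3.5 cup × 1/5 × 113 g/cup ÷ 1000 g/kg ≈ 0.1 kg
soy sauce: 3 cup × 1/5 × 255 g/cup ÷ 28.35 g/oz ≈ 5.4 oz

vegetable broth: 48.0 mL; ketchup: 2.1 tbsp; tahini: 0.6 oz; shredded cheddar: 0.1 kg; soy sauce: 5.4 oz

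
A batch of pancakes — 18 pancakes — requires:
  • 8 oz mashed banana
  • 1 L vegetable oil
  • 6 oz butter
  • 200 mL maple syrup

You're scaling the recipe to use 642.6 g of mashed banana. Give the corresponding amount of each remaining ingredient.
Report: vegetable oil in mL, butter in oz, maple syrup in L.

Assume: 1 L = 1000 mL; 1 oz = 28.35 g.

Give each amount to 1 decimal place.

The original recipe has 226.8 g of mashed banana, so the scaling factor is 642.6 ÷ 226.8 = 17/6.
vegetable oil: 1 L × 17/6 × 1000 mL/L ≈ 2833.3 mL
butter: 6 oz × 17/6 = 17.0 oz
maple syrup: 200 mL × 17/6 ÷ 1000 mL/L ≈ 0.6 L

vegetable oil: 2833.3 mL; butter: 17.0 oz; maple syrup: 0.6 L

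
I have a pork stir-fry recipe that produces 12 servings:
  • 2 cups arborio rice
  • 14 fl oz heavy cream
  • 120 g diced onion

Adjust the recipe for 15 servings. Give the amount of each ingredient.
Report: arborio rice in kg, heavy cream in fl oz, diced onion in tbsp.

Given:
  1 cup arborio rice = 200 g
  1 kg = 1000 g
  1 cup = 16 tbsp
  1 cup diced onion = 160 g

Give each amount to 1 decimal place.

Scaling factor: 15/12 = 5/4 = 1.25.
arborio rice: 2 cup × 5/4 × 200 g/cup ÷ 1000 g/kg = 0.5 kg
heavy cream: 14 fl oz × 5/4 = 17.5 fl oz
diced onion: 120 g × 5/4 ÷ 160 g/cup × 16 tbsp/cup = 15.0 tbsp

arborio rice: 0.5 kg; heavy cream: 17.5 fl oz; diced onion: 15.0 tbsp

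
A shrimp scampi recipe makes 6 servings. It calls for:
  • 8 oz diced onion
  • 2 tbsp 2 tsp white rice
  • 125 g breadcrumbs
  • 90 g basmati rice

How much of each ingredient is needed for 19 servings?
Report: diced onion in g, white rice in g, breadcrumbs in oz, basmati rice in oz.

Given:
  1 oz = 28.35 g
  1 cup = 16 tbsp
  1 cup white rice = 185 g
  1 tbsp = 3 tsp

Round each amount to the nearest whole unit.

Scaling factor: 19/6.
diced onion: 8 oz × 19/6 × 28.35 g/oz ≈ 718 g
white rice: (2 tbsp + 2 tsp = 8/3 tbsp) × 19/6 ÷ 16 tbsp/cup × 185 g/cup ≈ 98 g
breadcrumbs: 125 g × 19/6 ÷ 28.35 g/oz ≈ 14 oz
basmati rice: 90 g × 19/6 ÷ 28.35 g/oz ≈ 10 oz

diced onion: 718 g; white rice: 98 g; breadcrumbs: 14 oz; basmati rice: 10 oz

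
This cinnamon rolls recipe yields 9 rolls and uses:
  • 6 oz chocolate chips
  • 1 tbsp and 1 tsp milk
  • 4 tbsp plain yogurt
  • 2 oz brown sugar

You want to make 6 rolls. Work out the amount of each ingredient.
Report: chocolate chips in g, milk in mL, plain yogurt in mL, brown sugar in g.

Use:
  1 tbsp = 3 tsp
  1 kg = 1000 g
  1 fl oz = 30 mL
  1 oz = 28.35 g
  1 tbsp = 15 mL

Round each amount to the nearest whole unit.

chocolate chips: 113 g; milk: 13 mL; plain yogurt: 40 mL; brown sugar: 38 g

Scaling factor: 6/9 = 2/3.
chocolate chips: 6 oz × 2/3 × 28.35 g/oz ≈ 113 g
milk: (1 tbsp + 1 tsp = 4/3 tbsp) × 2/3 × 15 mL/tbsp ≈ 13 mL
plain yogurt: 4 tbsp × 2/3 × 15 mL/tbsp = 40 mL
brown sugar: 2 oz × 2/3 × 28.35 g/oz ≈ 38 g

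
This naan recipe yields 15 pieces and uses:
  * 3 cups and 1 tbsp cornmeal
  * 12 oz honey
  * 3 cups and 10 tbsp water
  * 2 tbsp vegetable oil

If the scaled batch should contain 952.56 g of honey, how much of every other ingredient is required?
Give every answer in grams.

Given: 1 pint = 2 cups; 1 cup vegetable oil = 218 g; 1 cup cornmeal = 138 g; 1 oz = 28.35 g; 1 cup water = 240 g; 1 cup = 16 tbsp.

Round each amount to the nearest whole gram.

cornmeal: 1183 g; water: 2436 g; vegetable oil: 76 g

The original recipe has 340.2 g of honey, so the scaling factor is 952.56 ÷ 340.2 = 14/5 = 2.8.
cornmeal: (3 cup + 1 tbsp = 3.0625 cup) × 14/5 × 138 g/cup ≈ 1183 g
water: (3 cup + 10 tbsp = 3.625 cup) × 14/5 × 240 g/cup = 2436 g
vegetable oil: 2 tbsp × 14/5 ÷ 16 tbsp/cup × 218 g/cup ≈ 76 g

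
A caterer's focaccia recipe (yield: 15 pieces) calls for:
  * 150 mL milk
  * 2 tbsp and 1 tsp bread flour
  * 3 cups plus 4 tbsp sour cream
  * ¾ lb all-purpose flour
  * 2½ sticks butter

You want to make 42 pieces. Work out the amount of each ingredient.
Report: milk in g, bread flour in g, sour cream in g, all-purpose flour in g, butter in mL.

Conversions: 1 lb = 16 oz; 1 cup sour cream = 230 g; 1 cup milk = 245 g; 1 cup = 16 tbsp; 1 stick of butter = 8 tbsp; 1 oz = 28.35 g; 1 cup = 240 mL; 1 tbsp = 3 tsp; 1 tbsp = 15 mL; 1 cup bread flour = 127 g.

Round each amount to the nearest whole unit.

Scaling factor: 42/15 = 14/5 = 2.8.
milk: 150 mL × 14/5 ÷ 240 mL/cup × 245 g/cup ≈ 429 g
bread flour: (2 tbsp + 1 tsp = 7/3 tbsp) × 14/5 ÷ 16 tbsp/cup × 127 g/cup ≈ 52 g
sour cream: (3 cup + 4 tbsp = 3.25 cup) × 14/5 × 230 g/cup = 2093 g
all-purpose flour: 0.75 lb × 14/5 × 16 oz/lb × 28.35 g/oz ≈ 953 g
butter: 2.5 stick × 14/5 × 8 tbsp/stick × 15 mL/tbsp = 840 mL

milk: 429 g; bread flour: 52 g; sour cream: 2093 g; all-purpose flour: 953 g; butter: 840 mL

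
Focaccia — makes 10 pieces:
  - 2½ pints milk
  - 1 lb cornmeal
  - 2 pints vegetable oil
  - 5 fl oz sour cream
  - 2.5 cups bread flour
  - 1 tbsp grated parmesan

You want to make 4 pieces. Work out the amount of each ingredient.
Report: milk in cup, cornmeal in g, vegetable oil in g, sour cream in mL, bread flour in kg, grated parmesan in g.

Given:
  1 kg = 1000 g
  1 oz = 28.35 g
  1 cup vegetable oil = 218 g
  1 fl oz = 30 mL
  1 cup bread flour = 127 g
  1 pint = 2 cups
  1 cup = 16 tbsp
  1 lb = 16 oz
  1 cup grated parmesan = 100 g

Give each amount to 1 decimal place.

milk: 2.0 cup; cornmeal: 181.4 g; vegetable oil: 348.8 g; sour cream: 60.0 mL; bread flour: 0.1 kg; grated parmesan: 2.5 g

Scaling factor: 4/10 = 2/5 = 0.4.
milk: 2.5 pint × 2/5 × 2 cup/pint = 2.0 cup
cornmeal: 1 lb × 2/5 × 16 oz/lb × 28.35 g/oz ≈ 181.4 g
vegetable oil: 2 pint × 2/5 × 2 cup/pint × 218 g/cup = 348.8 g
sour cream: 5 fl oz × 2/5 × 30 mL/fl oz = 60.0 mL
bread flour: 2.5 cup × 2/5 × 127 g/cup ÷ 1000 g/kg ≈ 0.1 kg
grated parmesan: 1 tbsp × 2/5 ÷ 16 tbsp/cup × 100 g/cup = 2.5 g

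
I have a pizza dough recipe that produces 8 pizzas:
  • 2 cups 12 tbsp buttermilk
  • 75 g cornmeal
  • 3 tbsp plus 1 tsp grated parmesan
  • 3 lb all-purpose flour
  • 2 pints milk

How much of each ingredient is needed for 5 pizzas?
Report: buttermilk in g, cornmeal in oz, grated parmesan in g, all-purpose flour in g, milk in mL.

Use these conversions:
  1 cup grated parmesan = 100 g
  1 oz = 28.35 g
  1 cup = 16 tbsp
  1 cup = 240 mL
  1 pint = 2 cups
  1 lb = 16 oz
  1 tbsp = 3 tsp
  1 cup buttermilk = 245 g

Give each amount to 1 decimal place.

buttermilk: 421.1 g; cornmeal: 1.7 oz; grated parmesan: 13.0 g; all-purpose flour: 850.5 g; milk: 600.0 mL

Scaling factor: 5/8 = 0.625.
buttermilk: (2 cup + 12 tbsp = 2.75 cup) × 5/8 × 245 g/cup ≈ 421.1 g
cornmeal: 75 g × 5/8 ÷ 28.35 g/oz ≈ 1.7 oz
grated parmesan: (3 tbsp + 1 tsp = 10/3 tbsp) × 5/8 ÷ 16 tbsp/cup × 100 g/cup ≈ 13.0 g
all-purpose flour: 3 lb × 5/8 × 16 oz/lb × 28.35 g/oz = 850.5 g
milk: 2 pint × 5/8 × 2 cup/pint × 240 mL/cup = 600.0 mL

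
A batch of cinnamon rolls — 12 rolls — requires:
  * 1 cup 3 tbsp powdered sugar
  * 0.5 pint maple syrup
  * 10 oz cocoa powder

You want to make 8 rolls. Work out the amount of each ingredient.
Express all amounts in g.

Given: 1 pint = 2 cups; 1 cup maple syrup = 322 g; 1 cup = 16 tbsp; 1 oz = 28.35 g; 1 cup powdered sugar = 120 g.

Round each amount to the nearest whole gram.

powdered sugar: 95 g; maple syrup: 215 g; cocoa powder: 189 g

Scaling factor: 8/12 = 2/3.
powdered sugar: (1 cup + 3 tbsp = 1.1875 cup) × 2/3 × 120 g/cup = 95 g
maple syrup: 0.5 pint × 2/3 × 2 cup/pint × 322 g/cup ≈ 215 g
cocoa powder: 10 oz × 2/3 × 28.35 g/oz = 189 g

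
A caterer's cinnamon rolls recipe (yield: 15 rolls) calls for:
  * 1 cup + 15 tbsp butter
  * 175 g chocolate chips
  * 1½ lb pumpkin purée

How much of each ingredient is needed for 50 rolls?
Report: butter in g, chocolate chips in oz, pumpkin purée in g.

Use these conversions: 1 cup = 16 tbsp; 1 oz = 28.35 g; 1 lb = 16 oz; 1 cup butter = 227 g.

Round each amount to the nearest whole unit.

butter: 1466 g; chocolate chips: 21 oz; pumpkin purée: 2268 g

Scaling factor: 50/15 = 10/3.
butter: (1 cup + 15 tbsp = 1.9375 cup) × 10/3 × 227 g/cup ≈ 1466 g
chocolate chips: 175 g × 10/3 ÷ 28.35 g/oz ≈ 21 oz
pumpkin purée: 1.5 lb × 10/3 × 16 oz/lb × 28.35 g/oz = 2268 g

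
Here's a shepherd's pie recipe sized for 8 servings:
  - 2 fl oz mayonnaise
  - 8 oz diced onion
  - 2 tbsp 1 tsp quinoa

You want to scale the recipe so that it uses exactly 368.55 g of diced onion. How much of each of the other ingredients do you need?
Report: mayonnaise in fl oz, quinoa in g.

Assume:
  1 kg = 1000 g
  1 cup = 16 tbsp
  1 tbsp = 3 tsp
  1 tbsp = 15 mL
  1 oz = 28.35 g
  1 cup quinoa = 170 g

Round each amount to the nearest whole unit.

The original recipe has 226.8 g of diced onion, so the scaling factor is 368.55 ÷ 226.8 = 13/8 = 1.625.
mayonnaise: 2 fl oz × 13/8 ≈ 3 fl oz
quinoa: (2 tbsp + 1 tsp = 7/3 tbsp) × 13/8 ÷ 16 tbsp/cup × 170 g/cup ≈ 40 g

mayonnaise: 3 fl oz; quinoa: 40 g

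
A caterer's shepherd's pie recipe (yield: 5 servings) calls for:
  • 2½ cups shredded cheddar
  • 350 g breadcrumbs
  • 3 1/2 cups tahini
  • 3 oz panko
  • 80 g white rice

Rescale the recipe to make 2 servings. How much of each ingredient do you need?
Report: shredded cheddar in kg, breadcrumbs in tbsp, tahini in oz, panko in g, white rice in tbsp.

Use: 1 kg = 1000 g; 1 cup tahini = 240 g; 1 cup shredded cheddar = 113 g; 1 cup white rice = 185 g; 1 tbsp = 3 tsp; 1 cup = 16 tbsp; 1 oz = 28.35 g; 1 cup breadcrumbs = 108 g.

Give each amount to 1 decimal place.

Scaling factor: 2/5 = 0.4.
shredded cheddar: 2.5 cup × 2/5 × 113 g/cup ÷ 1000 g/kg ≈ 0.1 kg
breadcrumbs: 350 g × 2/5 ÷ 108 g/cup × 16 tbsp/cup ≈ 20.7 tbsp
tahini: 3.5 cup × 2/5 × 240 g/cup ÷ 28.35 g/oz ≈ 11.9 oz
panko: 3 oz × 2/5 × 28.35 g/oz ≈ 34.0 g
white rice: 80 g × 2/5 ÷ 185 g/cup × 16 tbsp/cup ≈ 2.8 tbsp

shredded cheddar: 0.1 kg; breadcrumbs: 20.7 tbsp; tahini: 11.9 oz; panko: 34.0 g; white rice: 2.8 tbsp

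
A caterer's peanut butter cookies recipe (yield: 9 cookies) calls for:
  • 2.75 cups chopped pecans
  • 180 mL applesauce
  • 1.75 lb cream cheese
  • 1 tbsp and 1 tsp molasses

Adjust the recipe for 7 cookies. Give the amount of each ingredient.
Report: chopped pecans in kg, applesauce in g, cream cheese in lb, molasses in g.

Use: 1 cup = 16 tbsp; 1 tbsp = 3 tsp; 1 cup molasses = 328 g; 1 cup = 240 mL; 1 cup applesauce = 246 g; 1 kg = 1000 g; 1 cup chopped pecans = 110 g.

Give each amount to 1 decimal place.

chopped pecans: 0.2 kg; applesauce: 143.5 g; cream cheese: 1.4 lb; molasses: 21.3 g

Scaling factor: 7/9.
chopped pecans: 2.75 cup × 7/9 × 110 g/cup ÷ 1000 g/kg ≈ 0.2 kg
applesauce: 180 mL × 7/9 ÷ 240 mL/cup × 246 g/cup = 143.5 g
cream cheese: 1.75 lb × 7/9 ≈ 1.4 lb
molasses: (1 tbsp + 1 tsp = 4/3 tbsp) × 7/9 ÷ 16 tbsp/cup × 328 g/cup ≈ 21.3 g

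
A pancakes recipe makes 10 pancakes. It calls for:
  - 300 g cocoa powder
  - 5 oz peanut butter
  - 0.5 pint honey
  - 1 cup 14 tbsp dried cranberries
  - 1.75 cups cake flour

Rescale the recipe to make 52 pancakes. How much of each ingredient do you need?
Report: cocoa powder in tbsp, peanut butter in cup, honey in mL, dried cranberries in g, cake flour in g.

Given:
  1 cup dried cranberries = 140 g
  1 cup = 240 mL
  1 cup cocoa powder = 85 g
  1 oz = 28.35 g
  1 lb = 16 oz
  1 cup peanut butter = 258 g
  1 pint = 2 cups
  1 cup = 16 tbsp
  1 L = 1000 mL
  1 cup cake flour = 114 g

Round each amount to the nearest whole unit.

Scaling factor: 52/10 = 26/5 = 5.2.
cocoa powder: 300 g × 26/5 ÷ 85 g/cup × 16 tbsp/cup ≈ 294 tbsp
peanut butter: 5 oz × 26/5 × 28.35 g/oz ÷ 258 g/cup ≈ 3 cup
honey: 0.5 pint × 26/5 × 2 cup/pint × 240 mL/cup = 1248 mL
dried cranberries: (1 cup + 14 tbsp = 1.875 cup) × 26/5 × 140 g/cup = 1365 g
cake flour: 1.75 cup × 26/5 × 114 g/cup ≈ 1037 g

cocoa powder: 294 tbsp; peanut butter: 3 cup; honey: 1248 mL; dried cranberries: 1365 g; cake flour: 1037 g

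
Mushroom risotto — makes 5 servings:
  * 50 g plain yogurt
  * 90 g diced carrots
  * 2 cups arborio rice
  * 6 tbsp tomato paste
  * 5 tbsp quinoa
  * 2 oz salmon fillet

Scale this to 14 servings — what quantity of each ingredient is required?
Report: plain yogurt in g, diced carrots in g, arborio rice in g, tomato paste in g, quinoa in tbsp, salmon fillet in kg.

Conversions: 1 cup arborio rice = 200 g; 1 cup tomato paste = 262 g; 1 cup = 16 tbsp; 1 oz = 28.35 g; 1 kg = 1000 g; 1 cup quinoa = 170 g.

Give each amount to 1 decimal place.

plain yogurt: 140.0 g; diced carrots: 252.0 g; arborio rice: 1120.0 g; tomato paste: 275.1 g; quinoa: 14.0 tbsp; salmon fillet: 0.2 kg

Scaling factor: 14/5 = 2.8.
plain yogurt: 50 g × 14/5 = 140.0 g
diced carrots: 90 g × 14/5 = 252.0 g
arborio rice: 2 cup × 14/5 × 200 g/cup = 1120.0 g
tomato paste: 6 tbsp × 14/5 ÷ 16 tbsp/cup × 262 g/cup = 275.1 g
quinoa: 5 tbsp × 14/5 = 14.0 tbsp
salmon fillet: 2 oz × 14/5 × 28.35 g/oz ÷ 1000 g/kg ≈ 0.2 kg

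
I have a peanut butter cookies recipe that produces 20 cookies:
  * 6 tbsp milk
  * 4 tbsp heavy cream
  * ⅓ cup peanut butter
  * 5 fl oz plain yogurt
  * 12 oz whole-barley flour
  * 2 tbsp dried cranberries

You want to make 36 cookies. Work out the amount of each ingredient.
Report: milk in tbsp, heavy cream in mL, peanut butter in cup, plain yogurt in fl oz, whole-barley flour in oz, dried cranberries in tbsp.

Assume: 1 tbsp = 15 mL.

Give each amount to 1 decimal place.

milk: 10.8 tbsp; heavy cream: 108.0 mL; peanut butter: 0.6 cup; plain yogurt: 9.0 fl oz; whole-barley flour: 21.6 oz; dried cranberries: 3.6 tbsp

Scaling factor: 36/20 = 9/5 = 1.8.
milk: 6 tbsp × 9/5 = 10.8 tbsp
heavy cream: 4 tbsp × 9/5 × 15 mL/tbsp = 108.0 mL
peanut butter: 1/3 cup × 9/5 = 0.6 cup
plain yogurt: 5 fl oz × 9/5 = 9.0 fl oz
whole-barley flour: 12 oz × 9/5 = 21.6 oz
dried cranberries: 2 tbsp × 9/5 = 3.6 tbsp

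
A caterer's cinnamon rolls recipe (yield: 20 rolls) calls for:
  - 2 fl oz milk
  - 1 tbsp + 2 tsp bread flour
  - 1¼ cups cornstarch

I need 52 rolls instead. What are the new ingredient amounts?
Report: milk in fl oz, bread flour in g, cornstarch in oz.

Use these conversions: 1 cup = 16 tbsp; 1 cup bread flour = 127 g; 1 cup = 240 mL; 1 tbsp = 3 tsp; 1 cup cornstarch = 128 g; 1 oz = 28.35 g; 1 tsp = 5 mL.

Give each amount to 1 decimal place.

milk: 5.2 fl oz; bread flour: 34.4 g; cornstarch: 14.7 oz

Scaling factor: 52/20 = 13/5 = 2.6.
milk: 2 fl oz × 13/5 = 5.2 fl oz
bread flour: (1 tbsp + 2 tsp = 5/3 tbsp) × 13/5 ÷ 16 tbsp/cup × 127 g/cup ≈ 34.4 g
cornstarch: 1.25 cup × 13/5 × 128 g/cup ÷ 28.35 g/oz ≈ 14.7 oz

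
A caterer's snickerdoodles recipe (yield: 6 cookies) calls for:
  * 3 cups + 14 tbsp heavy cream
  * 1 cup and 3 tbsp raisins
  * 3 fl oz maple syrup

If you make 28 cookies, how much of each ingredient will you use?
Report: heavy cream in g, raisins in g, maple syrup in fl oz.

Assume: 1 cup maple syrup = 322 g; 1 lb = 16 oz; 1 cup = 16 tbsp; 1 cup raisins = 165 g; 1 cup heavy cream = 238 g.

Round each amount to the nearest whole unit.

heavy cream: 4304 g; raisins: 914 g; maple syrup: 14 fl oz

Scaling factor: 28/6 = 14/3.
heavy cream: (3 cup + 14 tbsp = 3.875 cup) × 14/3 × 238 g/cup ≈ 4304 g
raisins: (1 cup + 3 tbsp = 1.1875 cup) × 14/3 × 165 g/cup ≈ 914 g
maple syrup: 3 fl oz × 14/3 = 14 fl oz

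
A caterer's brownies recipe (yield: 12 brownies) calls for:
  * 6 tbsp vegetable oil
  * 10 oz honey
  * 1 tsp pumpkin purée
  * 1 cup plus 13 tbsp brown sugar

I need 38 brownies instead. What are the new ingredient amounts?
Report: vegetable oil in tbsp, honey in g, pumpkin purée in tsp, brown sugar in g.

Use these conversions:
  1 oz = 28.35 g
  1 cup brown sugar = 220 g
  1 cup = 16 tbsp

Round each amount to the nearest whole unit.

Scaling factor: 38/12 = 19/6.
vegetable oil: 6 tbsp × 19/6 = 19 tbsp
honey: 10 oz × 19/6 × 28.35 g/oz ≈ 898 g
pumpkin purée: 1 tsp × 19/6 ≈ 3 tsp
brown sugar: (1 cup + 13 tbsp = 1.8125 cup) × 19/6 × 220 g/cup ≈ 1263 g

vegetable oil: 19 tbsp; honey: 898 g; pumpkin purée: 3 tsp; brown sugar: 1263 g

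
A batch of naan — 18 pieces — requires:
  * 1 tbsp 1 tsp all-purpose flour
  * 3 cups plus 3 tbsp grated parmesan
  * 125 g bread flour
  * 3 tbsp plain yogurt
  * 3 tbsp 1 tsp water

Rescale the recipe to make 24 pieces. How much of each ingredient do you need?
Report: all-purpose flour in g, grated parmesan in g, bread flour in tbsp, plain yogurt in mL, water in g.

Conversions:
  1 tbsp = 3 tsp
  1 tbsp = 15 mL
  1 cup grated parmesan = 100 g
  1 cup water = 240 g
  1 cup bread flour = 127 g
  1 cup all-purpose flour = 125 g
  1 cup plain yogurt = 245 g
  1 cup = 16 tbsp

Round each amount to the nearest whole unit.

all-purpose flour: 14 g; grated parmesan: 425 g; bread flour: 21 tbsp; plain yogurt: 60 mL; water: 67 g

Scaling factor: 24/18 = 4/3.
all-purpose flour: (1 tbsp + 1 tsp = 4/3 tbsp) × 4/3 ÷ 16 tbsp/cup × 125 g/cup ≈ 14 g
grated parmesan: (3 cup + 3 tbsp = 3.1875 cup) × 4/3 × 100 g/cup = 425 g
bread flour: 125 g × 4/3 ÷ 127 g/cup × 16 tbsp/cup ≈ 21 tbsp
plain yogurt: 3 tbsp × 4/3 × 15 mL/tbsp = 60 mL
water: (3 tbsp + 1 tsp = 10/3 tbsp) × 4/3 ÷ 16 tbsp/cup × 240 g/cup ≈ 67 g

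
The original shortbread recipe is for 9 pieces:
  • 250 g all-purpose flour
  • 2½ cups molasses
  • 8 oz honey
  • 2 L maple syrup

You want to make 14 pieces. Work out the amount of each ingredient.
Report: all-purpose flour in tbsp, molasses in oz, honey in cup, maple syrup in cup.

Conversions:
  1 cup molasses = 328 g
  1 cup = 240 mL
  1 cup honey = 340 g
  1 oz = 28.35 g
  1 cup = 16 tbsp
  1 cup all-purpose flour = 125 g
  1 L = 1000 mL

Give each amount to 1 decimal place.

all-purpose flour: 49.8 tbsp; molasses: 45.0 oz; honey: 1.0 cup; maple syrup: 13.0 cup

Scaling factor: 14/9.
all-purpose flour: 250 g × 14/9 ÷ 125 g/cup × 16 tbsp/cup ≈ 49.8 tbsp
molasses: 2.5 cup × 14/9 × 328 g/cup ÷ 28.35 g/oz ≈ 45.0 oz
honey: 8 oz × 14/9 × 28.35 g/oz ÷ 340 g/cup ≈ 1.0 cup
maple syrup: 2 L × 14/9 × 1000 mL/L ÷ 240 mL/cup ≈ 13.0 cup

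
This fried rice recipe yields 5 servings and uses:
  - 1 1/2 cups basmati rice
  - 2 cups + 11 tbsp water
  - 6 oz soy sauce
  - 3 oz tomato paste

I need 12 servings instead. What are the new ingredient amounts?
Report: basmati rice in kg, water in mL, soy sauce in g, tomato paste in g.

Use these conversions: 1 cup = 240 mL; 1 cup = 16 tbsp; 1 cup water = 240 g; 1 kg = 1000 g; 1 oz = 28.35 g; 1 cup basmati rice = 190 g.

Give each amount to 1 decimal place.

Scaling factor: 12/5 = 2.4.
basmati rice: 1.5 cup × 12/5 × 190 g/cup ÷ 1000 g/kg ≈ 0.7 kg
water: (2 cup + 11 tbsp = 2.6875 cup) × 12/5 × 240 mL/cup = 1548.0 mL
soy sauce: 6 oz × 12/5 × 28.35 g/oz ≈ 408.2 g
tomato paste: 3 oz × 12/5 × 28.35 g/oz ≈ 204.1 g

basmati rice: 0.7 kg; water: 1548.0 mL; soy sauce: 408.2 g; tomato paste: 204.1 g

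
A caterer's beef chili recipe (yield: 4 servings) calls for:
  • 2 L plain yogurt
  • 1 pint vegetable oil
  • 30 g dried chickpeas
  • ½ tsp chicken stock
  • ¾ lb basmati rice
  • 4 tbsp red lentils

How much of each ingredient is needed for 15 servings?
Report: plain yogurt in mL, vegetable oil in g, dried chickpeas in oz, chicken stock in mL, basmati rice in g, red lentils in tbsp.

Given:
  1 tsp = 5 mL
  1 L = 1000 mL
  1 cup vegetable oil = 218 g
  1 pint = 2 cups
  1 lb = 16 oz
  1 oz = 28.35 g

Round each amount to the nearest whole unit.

plain yogurt: 7500 mL; vegetable oil: 1635 g; dried chickpeas: 4 oz; chicken stock: 9 mL; basmati rice: 1276 g; red lentils: 15 tbsp

Scaling factor: 15/4 = 3.75.
plain yogurt: 2 L × 15/4 × 1000 mL/L = 7500 mL
vegetable oil: 1 pint × 15/4 × 2 cup/pint × 218 g/cup = 1635 g
dried chickpeas: 30 g × 15/4 ÷ 28.35 g/oz ≈ 4 oz
chicken stock: 0.5 tsp × 15/4 × 5 mL/tsp ≈ 9 mL
basmati rice: 0.75 lb × 15/4 × 16 oz/lb × 28.35 g/oz ≈ 1276 g
red lentils: 4 tbsp × 15/4 = 15 tbsp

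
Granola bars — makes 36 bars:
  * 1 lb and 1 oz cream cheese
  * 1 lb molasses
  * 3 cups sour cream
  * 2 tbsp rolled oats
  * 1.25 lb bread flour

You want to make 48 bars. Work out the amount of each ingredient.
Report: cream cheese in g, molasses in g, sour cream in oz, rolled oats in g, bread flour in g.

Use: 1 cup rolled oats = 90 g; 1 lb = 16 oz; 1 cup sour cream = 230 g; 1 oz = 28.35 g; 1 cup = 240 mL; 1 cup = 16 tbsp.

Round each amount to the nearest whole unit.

Scaling factor: 48/36 = 4/3.
cream cheese: (1 lb + 1 oz = 1.0625 lb) × 4/3 × 16 oz/lb × 28.35 g/oz ≈ 643 g
molasses: 1 lb × 4/3 × 16 oz/lb × 28.35 g/oz ≈ 605 g
sour cream: 3 cup × 4/3 × 230 g/cup ÷ 28.35 g/oz ≈ 32 oz
rolled oats: 2 tbsp × 4/3 ÷ 16 tbsp/cup × 90 g/cup = 15 g
bread flour: 1.25 lb × 4/3 × 16 oz/lb × 28.35 g/oz = 756 g

cream cheese: 643 g; molasses: 605 g; sour cream: 32 oz; rolled oats: 15 g; bread flour: 756 g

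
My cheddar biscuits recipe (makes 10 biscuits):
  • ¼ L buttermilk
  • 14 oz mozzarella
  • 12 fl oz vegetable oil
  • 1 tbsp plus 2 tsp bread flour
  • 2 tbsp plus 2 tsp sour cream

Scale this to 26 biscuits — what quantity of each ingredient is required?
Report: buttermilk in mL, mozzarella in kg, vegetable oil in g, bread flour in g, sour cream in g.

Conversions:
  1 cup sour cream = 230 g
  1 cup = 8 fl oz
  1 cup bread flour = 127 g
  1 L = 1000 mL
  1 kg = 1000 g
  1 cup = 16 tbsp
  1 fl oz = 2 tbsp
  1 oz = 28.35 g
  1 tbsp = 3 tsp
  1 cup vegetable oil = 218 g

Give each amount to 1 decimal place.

buttermilk: 650.0 mL; mozzarella: 1.0 kg; vegetable oil: 850.2 g; bread flour: 34.4 g; sour cream: 99.7 g

Scaling factor: 26/10 = 13/5 = 2.6.
buttermilk: 0.25 L × 13/5 × 1000 mL/L = 650.0 mL
mozzarella: 14 oz × 13/5 × 28.35 g/oz ÷ 1000 g/kg ≈ 1.0 kg
vegetable oil: 12 fl oz × 13/5 ÷ 8 fl oz/cup × 218 g/cup = 850.2 g
bread flour: (1 tbsp + 2 tsp = 5/3 tbsp) × 13/5 ÷ 16 tbsp/cup × 127 g/cup ≈ 34.4 g
sour cream: (2 tbsp + 2 tsp = 8/3 tbsp) × 13/5 ÷ 16 tbsp/cup × 230 g/cup ≈ 99.7 g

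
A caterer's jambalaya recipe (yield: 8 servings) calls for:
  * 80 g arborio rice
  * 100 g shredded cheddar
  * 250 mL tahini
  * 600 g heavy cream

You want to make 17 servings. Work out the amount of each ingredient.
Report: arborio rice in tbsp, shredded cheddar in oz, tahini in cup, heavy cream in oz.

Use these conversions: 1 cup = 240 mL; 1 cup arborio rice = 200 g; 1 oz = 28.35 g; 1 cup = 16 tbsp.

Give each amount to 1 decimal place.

Scaling factor: 17/8 = 2.125.
arborio rice: 80 g × 17/8 ÷ 200 g/cup × 16 tbsp/cup = 13.6 tbsp
shredded cheddar: 100 g × 17/8 ÷ 28.35 g/oz ≈ 7.5 oz
tahini: 250 mL × 17/8 ÷ 240 mL/cup ≈ 2.2 cup
heavy cream: 600 g × 17/8 ÷ 28.35 g/oz ≈ 45.0 oz

arborio rice: 13.6 tbsp; shredded cheddar: 7.5 oz; tahini: 2.2 cup; heavy cream: 45.0 oz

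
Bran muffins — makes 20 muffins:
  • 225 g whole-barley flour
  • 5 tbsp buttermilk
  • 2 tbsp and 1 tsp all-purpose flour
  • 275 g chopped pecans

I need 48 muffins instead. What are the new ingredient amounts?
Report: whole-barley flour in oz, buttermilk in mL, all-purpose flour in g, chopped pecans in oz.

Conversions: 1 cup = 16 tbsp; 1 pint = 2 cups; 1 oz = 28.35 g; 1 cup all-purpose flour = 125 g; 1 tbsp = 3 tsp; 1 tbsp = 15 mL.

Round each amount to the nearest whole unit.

Scaling factor: 48/20 = 12/5 = 2.4.
whole-barley flour: 225 g × 12/5 ÷ 28.35 g/oz ≈ 19 oz
buttermilk: 5 tbsp × 12/5 × 15 mL/tbsp = 180 mL
all-purpose flour: (2 tbsp + 1 tsp = 7/3 tbsp) × 12/5 ÷ 16 tbsp/cup × 125 g/cup ≈ 44 g
chopped pecans: 275 g × 12/5 ÷ 28.35 g/oz ≈ 23 oz

whole-barley flour: 19 oz; buttermilk: 180 mL; all-purpose flour: 44 g; chopped pecans: 23 oz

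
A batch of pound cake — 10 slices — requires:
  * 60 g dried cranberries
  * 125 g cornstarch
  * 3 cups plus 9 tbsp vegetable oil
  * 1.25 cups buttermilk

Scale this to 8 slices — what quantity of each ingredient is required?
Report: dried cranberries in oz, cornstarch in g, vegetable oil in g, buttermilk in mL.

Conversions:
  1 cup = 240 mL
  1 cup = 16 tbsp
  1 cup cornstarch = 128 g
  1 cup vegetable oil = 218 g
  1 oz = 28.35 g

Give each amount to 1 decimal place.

dried cranberries: 1.7 oz; cornstarch: 100.0 g; vegetable oil: 621.3 g; buttermilk: 240.0 mL

Scaling factor: 8/10 = 4/5 = 0.8.
dried cranberries: 60 g × 4/5 ÷ 28.35 g/oz ≈ 1.7 oz
cornstarch: 125 g × 4/5 = 100.0 g
vegetable oil: (3 cup + 9 tbsp = 3.5625 cup) × 4/5 × 218 g/cup = 621.3 g
buttermilk: 1.25 cup × 4/5 × 240 mL/cup = 240.0 mL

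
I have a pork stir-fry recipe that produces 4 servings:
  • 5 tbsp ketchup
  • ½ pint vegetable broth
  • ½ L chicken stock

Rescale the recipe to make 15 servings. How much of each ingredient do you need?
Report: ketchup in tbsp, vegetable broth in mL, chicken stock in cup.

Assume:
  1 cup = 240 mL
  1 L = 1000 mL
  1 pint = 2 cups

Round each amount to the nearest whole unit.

ketchup: 19 tbsp; vegetable broth: 900 mL; chicken stock: 8 cup

Scaling factor: 15/4 = 3.75.
ketchup: 5 tbsp × 15/4 ≈ 19 tbsp
vegetable broth: 0.5 pint × 15/4 × 2 cup/pint × 240 mL/cup = 900 mL
chicken stock: 0.5 L × 15/4 × 1000 mL/L ÷ 240 mL/cup ≈ 8 cup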